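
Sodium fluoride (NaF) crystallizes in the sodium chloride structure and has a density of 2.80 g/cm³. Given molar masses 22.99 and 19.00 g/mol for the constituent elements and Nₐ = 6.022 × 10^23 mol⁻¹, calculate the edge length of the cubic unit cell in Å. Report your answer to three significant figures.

M(NaF) = 41.99 g/mol; Z = 4 formula units per cell.
a³ = Z·M/(N_A·ρ) = 4 × 41.99 / (6.022 × 10²³ × 2.80) = 9.961 × 10^-23 cm³, so a = 4.636 × 10^-8 cm = 4.64 Å.

4.64 Å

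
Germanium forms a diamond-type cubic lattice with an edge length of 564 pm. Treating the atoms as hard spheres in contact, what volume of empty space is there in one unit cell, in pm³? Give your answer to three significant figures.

1.18 × 10^8 pm³

In a diamond cubic lattice nearest neighbors lie along the body diagonal with √3·a = 8r, so r = 0.2165a = 122.1 pm.
V_cell = a³ = 1.794 × 10^8 pm³; V_atoms = 8 × (4/3)πr³ = 6.101 × 10^7 pm³.
Empty space = 1.794 × 10^8 − 6.101 × 10^7 = 1.18 × 10^8 pm³.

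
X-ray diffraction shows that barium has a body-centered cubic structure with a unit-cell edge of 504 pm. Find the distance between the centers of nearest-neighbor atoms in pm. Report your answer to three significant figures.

In a BCC structure, atoms touch along the body diagonal, so √3·a = 4r; the nearest-neighbor distance equals 2r = 0.8660·a.
d = 0.8660 × 504 = 436 pm.

436 pm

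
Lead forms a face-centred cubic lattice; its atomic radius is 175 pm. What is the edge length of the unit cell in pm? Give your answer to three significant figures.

In an FCC lattice, atoms touch along the face diagonal, so √2·a = 4r.
a = 4r/√2 = 4 × 175 / 1.4142 = 495 pm.

495 pm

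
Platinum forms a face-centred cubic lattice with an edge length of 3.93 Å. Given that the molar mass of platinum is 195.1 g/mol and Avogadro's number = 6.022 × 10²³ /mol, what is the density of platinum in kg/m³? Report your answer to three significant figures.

An FCC unit cell contains Z = 4 atoms.
Cell volume: a³ = (3.93 Å)³ = (3.930 × 10^-8 cm)³ = 6.070 × 10^-23 cm³.
ρ = Z·M/(N_A·a³) = 4 × 195.1 / (6.022 × 10²³ × 6.070 × 10^-23) = 21.35 g/cm³ = 21400 kg/m³.

21400 kg/m³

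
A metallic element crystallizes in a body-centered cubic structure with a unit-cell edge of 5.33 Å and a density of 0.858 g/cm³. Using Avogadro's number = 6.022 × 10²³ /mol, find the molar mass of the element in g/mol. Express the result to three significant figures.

39.1 g/mol

A BCC cell has Z = 2 atoms; a = 5.330 × 10^-8 cm.
M = ρ·N_A·a³/Z = 0.858 × 6.022 × 10²³ × 1.514 × 10^-22 / 2 = 39.1 g/mol.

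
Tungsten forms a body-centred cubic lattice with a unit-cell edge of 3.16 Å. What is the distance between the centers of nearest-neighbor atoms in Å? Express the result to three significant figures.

2.74 Å

In a BCC structure, atoms touch along the body diagonal, so √3·a = 4r; the nearest-neighbor distance equals 2r = 0.8660·a.
d = 0.8660 × 3.16 = 2.74 Å.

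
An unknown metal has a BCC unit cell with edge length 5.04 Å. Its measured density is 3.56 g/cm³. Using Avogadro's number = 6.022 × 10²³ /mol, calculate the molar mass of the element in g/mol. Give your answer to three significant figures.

A BCC cell has Z = 2 atoms; a = 5.040 × 10^-8 cm.
M = ρ·N_A·a³/Z = 3.56 × 6.022 × 10²³ × 1.280 × 10^-22 / 2 = 137 g/mol.

137 g/mol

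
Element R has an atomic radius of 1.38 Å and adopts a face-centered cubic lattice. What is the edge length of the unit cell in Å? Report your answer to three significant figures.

3.90 Å

In an FCC lattice, atoms touch along the face diagonal, so √2·a = 4r.
a = 4r/√2 = 4 × 1.38 / 1.4142 = 3.90 Å.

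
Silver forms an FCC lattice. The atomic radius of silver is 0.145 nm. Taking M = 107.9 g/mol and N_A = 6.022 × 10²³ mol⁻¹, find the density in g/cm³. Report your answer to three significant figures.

10.4 g/cm³

In an FCC lattice, atoms touch along the face diagonal, so √2·a = 4r, giving a = 0.4101 nm = 4.101 × 10^-8 cm.
With Z = 4, ρ = Z·M/(N_A·a³) = 4 × 107.9 / (6.022 × 10²³ × 6.898 × 10^-23) = 10.39 g/cm³.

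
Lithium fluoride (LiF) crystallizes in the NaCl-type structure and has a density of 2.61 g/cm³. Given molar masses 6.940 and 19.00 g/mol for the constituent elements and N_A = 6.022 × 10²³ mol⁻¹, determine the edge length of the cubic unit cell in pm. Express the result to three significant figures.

M(LiF) = 25.94 g/mol; Z = 4 formula units per cell.
a³ = Z·M/(N_A·ρ) = 4 × 25.94 / (6.022 × 10²³ × 2.61) = 6.602 × 10^-23 cm³, so a = 4.042 × 10^-8 cm = 404 pm.

404 pm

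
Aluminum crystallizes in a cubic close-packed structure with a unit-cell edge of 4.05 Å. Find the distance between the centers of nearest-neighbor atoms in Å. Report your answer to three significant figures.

In an FCC structure, atoms touch along the face diagonal, so √2·a = 4r; the nearest-neighbor distance equals 2r = 0.7071·a.
d = 0.7071 × 4.05 = 2.86 Å.

2.86 Å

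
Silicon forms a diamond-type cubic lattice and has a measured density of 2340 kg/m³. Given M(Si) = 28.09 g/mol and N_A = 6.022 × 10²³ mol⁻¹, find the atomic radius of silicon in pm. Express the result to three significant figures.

117 pm

For a diamond cubic cell (Z = 8), a³ = Z·M/(N_A·ρ) = 8 × 28.09 / (6.022 × 10²³ × 2.340) = 1.595 × 10^-22 cm³, so a = 5.423 × 10^-8 cm = 542.3 pm.
Nearest neighbors lie along the body diagonal with √3·a = 8r, so r = 0.2165 × a = 117 pm.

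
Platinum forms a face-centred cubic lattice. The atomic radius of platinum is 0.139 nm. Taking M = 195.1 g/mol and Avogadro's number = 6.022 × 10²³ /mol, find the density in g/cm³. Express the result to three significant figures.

21.3 g/cm³

In an FCC lattice, atoms touch along the face diagonal, so √2·a = 4r, giving a = 0.3932 nm = 3.932 × 10^-8 cm.
With Z = 4, ρ = Z·M/(N_A·a³) = 4 × 195.1 / (6.022 × 10²³ × 6.077 × 10^-23) = 21.33 g/cm³.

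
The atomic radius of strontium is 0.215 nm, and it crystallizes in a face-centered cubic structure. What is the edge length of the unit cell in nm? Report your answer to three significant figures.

In an FCC lattice, atoms touch along the face diagonal, so √2·a = 4r.
a = 4r/√2 = 4 × 0.215 / 1.4142 = 0.608 nm.

0.608 nm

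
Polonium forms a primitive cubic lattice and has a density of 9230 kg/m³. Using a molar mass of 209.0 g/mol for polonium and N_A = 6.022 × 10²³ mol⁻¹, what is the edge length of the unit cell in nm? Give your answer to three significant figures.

With Z = 1 atom per simple cubic cell, a³ = Z·M/(N_A·ρ) = 1 × 209.0 / (6.022 × 10²³ × 9.230 g/cm³) = 3.760 × 10^-23 cm³.
a = (3.760 × 10^-23)^(1/3) = 3.350 × 10^-8 cm = 0.335 nm.

0.335 nm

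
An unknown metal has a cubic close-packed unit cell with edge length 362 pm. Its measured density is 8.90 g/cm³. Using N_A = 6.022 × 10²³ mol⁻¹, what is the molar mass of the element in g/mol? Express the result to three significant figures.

63.6 g/mol

An FCC cell has Z = 4 atoms; a = 3.620 × 10^-8 cm.
M = ρ·N_A·a³/Z = 8.90 × 6.022 × 10²³ × 4.744 × 10^-23 / 4 = 63.6 g/mol.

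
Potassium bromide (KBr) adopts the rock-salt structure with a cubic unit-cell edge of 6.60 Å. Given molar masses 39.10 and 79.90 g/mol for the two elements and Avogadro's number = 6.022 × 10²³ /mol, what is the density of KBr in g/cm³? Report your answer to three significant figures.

2.75 g/cm³

The rock-salt structure contains Z = 4 formula units per cell; M(KBr) = 39.10 + 79.90 = 119.0 g/mol.
a³ = (6.600 × 10^-8 cm)³ = 2.875 × 10^-22 cm³.
ρ = 4 × 119.0 / (6.022 × 10²³ × 2.875 × 10^-22) = 2.749 g/cm³.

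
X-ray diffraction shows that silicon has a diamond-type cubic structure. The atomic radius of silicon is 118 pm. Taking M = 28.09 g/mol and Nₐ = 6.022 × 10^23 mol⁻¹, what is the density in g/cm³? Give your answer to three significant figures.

In a diamond cubic lattice, nearest neighbors lie along the body diagonal with √3·a = 8r, giving a = 545.0 pm = 5.450 × 10^-8 cm.
With Z = 8, ρ = Z·M/(N_A·a³) = 8 × 28.09 / (6.022 × 10²³ × 1.619 × 10^-22) = 2.305 g/cm³.

2.30 g/cm³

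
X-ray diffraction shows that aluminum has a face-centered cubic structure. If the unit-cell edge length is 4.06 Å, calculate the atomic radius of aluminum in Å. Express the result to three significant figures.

1.44 Å

In an FCC lattice, atoms touch along the face diagonal, so √2·a = 4r.
r = √2·a/4 = 1.4142 × 4.06 / 4 = 1.44 Å.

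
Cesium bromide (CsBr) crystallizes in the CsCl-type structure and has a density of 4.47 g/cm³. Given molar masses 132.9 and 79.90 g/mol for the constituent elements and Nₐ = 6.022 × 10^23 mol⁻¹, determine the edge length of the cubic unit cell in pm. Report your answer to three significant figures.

429 pm

M(CsBr) = 212.8 g/mol; Z = 1 formula unit per cell.
a³ = Z·M/(N_A·ρ) = 1 × 212.8 / (6.022 × 10²³ × 4.47) = 7.905 × 10^-23 cm³, so a = 4.292 × 10^-8 cm = 429 pm.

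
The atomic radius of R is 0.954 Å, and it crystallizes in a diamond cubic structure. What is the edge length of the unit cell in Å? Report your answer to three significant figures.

In a diamond cubic lattice, nearest neighbors lie along the body diagonal with √3·a = 8r.
a = 8r/√3 = 8 × 0.954 / 1.7321 = 4.41 Å.

4.41 Å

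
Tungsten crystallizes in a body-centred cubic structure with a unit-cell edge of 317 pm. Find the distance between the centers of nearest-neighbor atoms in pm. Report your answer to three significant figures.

275 pm

In a BCC structure, atoms touch along the body diagonal, so √3·a = 4r; the nearest-neighbor distance equals 2r = 0.8660·a.
d = 0.8660 × 317 = 275 pm.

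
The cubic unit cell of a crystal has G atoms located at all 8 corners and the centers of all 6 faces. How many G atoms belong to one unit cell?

4

Corner atoms are shared by 8 cells (1/8 each), face atoms by 2 (1/2 each).
Net atoms = 8 × 1/8 + 6 × 1/2 = 1 + 3 = 4.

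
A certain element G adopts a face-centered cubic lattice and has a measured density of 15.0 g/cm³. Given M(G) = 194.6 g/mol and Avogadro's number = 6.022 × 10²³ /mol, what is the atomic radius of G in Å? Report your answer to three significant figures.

1.56 Å

For an FCC cell (Z = 4), a³ = Z·M/(N_A·ρ) = 4 × 194.6 / (6.022 × 10²³ × 15.00) = 8.617 × 10^-23 cm³, so a = 4.417 × 10^-8 cm = 4.417 Å.
Atoms touch along the face diagonal, so √2·a = 4r, so r = 0.3536 × a = 1.56 Å.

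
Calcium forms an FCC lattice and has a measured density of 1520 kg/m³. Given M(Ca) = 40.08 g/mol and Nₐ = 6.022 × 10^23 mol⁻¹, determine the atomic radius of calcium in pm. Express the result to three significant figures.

198 pm

For an FCC cell (Z = 4), a³ = Z·M/(N_A·ρ) = 4 × 40.08 / (6.022 × 10²³ × 1.520) = 1.751 × 10^-22 cm³, so a = 5.595 × 10^-8 cm = 559.5 pm.
Atoms touch along the face diagonal, so √2·a = 4r, so r = 0.3536 × a = 198 pm.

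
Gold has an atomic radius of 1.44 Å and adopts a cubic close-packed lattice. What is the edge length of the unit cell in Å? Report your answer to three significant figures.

In an FCC lattice, atoms touch along the face diagonal, so √2·a = 4r.
a = 4r/√2 = 4 × 1.44 / 1.4142 = 4.07 Å.

4.07 Å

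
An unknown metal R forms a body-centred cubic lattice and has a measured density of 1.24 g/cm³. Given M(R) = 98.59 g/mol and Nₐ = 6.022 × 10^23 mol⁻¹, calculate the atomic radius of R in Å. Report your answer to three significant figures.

For a BCC cell (Z = 2), a³ = Z·M/(N_A·ρ) = 2 × 98.59 / (6.022 × 10²³ × 1.240) = 2.641 × 10^-22 cm³, so a = 6.416 × 10^-8 cm = 6.416 Å.
Atoms touch along the body diagonal, so √3·a = 4r, so r = 0.4330 × a = 2.78 Å.

2.78 Å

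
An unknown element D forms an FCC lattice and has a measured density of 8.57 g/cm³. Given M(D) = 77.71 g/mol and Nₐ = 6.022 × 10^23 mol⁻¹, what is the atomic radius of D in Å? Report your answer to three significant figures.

1.39 Å

For an FCC cell (Z = 4), a³ = Z·M/(N_A·ρ) = 4 × 77.71 / (6.022 × 10²³ × 8.570) = 6.023 × 10^-23 cm³, so a = 3.920 × 10^-8 cm = 3.920 Å.
Atoms touch along the face diagonal, so √2·a = 4r, so r = 0.3536 × a = 1.39 Å.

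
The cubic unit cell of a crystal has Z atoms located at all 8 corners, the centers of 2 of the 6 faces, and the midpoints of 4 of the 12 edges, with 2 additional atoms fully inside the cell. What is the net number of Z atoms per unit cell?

Corner atoms are shared by 8 cells (1/8 each), face atoms by 2 (1/2 each), edge atoms by 4 (1/4 each), interior atoms are unshared.
Net atoms = 8 × 1/8 + 2 × 1/2 + 4 × 1/4 + 2 = 1 + 1 + 1 + 2 = 5.

5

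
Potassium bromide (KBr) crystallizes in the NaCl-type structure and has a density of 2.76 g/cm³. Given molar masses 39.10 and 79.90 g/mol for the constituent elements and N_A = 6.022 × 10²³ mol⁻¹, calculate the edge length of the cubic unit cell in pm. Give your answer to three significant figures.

659 pm

M(KBr) = 119.0 g/mol; Z = 4 formula units per cell.
a³ = Z·M/(N_A·ρ) = 4 × 119.0 / (6.022 × 10²³ × 2.76) = 2.864 × 10^-22 cm³, so a = 6.592 × 10^-8 cm = 659 pm.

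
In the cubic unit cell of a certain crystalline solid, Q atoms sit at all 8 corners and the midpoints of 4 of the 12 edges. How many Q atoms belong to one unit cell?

Corner atoms are shared by 8 cells (1/8 each), edge atoms by 4 (1/4 each).
Net atoms = 8 × 1/8 + 4 × 1/4 = 1 + 1 = 2.

2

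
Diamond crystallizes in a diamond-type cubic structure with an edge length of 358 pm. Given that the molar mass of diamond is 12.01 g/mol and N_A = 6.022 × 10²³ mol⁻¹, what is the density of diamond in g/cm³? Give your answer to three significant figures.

3.48 g/cm³

A diamond cubic unit cell contains Z = 8 atoms.
Cell volume: a³ = (358 pm)³ = (3.580 × 10^-8 cm)³ = 4.588 × 10^-23 cm³.
ρ = Z·M/(N_A·a³) = 8 × 12.01 / (6.022 × 10²³ × 4.588 × 10^-23) = 3.477 g/cm³.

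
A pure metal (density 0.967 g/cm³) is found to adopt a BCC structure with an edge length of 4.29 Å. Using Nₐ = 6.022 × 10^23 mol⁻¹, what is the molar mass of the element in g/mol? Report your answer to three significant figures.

A BCC cell has Z = 2 atoms; a = 4.290 × 10^-8 cm.
M = ρ·N_A·a³/Z = 0.967 × 6.022 × 10²³ × 7.895 × 10^-23 / 2 = 23.0 g/mol.

23.0 g/mol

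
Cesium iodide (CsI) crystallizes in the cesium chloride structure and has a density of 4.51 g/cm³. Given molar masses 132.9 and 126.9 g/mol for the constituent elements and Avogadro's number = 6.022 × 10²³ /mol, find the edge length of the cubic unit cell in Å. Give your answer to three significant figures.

4.57 Å

M(CsI) = 259.8 g/mol; Z = 1 formula unit per cell.
a³ = Z·M/(N_A·ρ) = 1 × 259.8 / (6.022 × 10²³ × 4.51) = 9.566 × 10^-23 cm³, so a = 4.573 × 10^-8 cm = 4.57 Å.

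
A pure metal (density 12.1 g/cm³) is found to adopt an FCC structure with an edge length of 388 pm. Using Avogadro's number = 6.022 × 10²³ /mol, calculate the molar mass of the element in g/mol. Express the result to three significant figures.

106 g/mol

An FCC cell has Z = 4 atoms; a = 3.880 × 10^-8 cm.
M = ρ·N_A·a³/Z = 12.1 × 6.022 × 10²³ × 5.841 × 10^-23 / 4 = 106 g/mol.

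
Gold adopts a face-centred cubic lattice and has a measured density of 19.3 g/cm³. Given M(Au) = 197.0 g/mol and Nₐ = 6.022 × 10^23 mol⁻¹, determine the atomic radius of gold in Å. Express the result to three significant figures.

For an FCC cell (Z = 4), a³ = Z·M/(N_A·ρ) = 4 × 197.0 / (6.022 × 10²³ × 19.30) = 6.780 × 10^-23 cm³, so a = 4.078 × 10^-8 cm = 4.078 Å.
Atoms touch along the face diagonal, so √2·a = 4r, so r = 0.3536 × a = 1.44 Å.

1.44 Å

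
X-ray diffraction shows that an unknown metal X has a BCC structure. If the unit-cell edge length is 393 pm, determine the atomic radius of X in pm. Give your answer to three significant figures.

170 pm

In a BCC lattice, atoms touch along the body diagonal, so √3·a = 4r.
r = √3·a/4 = 1.7321 × 393 / 4 = 170 pm.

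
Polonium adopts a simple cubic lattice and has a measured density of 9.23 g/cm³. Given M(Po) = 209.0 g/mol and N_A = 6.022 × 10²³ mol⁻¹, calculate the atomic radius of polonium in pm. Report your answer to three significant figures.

For a simple cubic cell (Z = 1), a³ = Z·M/(N_A·ρ) = 1 × 209.0 / (6.022 × 10²³ × 9.230) = 3.760 × 10^-23 cm³, so a = 3.350 × 10^-8 cm = 335.0 pm.
Atoms touch along the cell edge, so a = 2r, so r = 0.5000 × a = 168 pm.

168 pm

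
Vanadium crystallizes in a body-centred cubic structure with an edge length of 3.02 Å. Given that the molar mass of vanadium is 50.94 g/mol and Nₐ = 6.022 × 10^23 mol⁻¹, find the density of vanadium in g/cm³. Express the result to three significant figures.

A BCC unit cell contains Z = 2 atoms.
Cell volume: a³ = (3.02 Å)³ = (3.020 × 10^-8 cm)³ = 2.754 × 10^-23 cm³.
ρ = Z·M/(N_A·a³) = 2 × 50.94 / (6.022 × 10²³ × 2.754 × 10^-23) = 6.142 g/cm³.

6.14 g/cm³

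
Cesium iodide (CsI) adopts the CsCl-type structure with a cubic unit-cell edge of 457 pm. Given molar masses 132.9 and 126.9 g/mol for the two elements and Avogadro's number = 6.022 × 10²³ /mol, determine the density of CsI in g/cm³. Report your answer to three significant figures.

4.52 g/cm³

The CsCl-type structure contains Z = 1 formula unit per cell; M(CsI) = 132.9 + 126.9 = 259.8 g/mol.
a³ = (4.570 × 10^-8 cm)³ = 9.544 × 10^-23 cm³.
ρ = 1 × 259.8 / (6.022 × 10²³ × 9.544 × 10^-23) = 4.520 g/cm³.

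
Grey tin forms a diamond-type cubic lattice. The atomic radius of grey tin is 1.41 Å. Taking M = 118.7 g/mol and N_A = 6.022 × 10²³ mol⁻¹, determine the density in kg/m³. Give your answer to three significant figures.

In a diamond cubic lattice, nearest neighbors lie along the body diagonal with √3·a = 8r, giving a = 6.513 Å = 6.513 × 10^-8 cm.
With Z = 8, ρ = Z·M/(N_A·a³) = 8 × 118.7 / (6.022 × 10²³ × 2.762 × 10^-22) = 5.709 g/cm³ = 5710 kg/m³.

5710 kg/m³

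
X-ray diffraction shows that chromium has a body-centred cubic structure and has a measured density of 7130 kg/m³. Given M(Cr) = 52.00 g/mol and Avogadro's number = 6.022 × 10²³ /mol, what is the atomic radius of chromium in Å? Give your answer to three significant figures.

For a BCC cell (Z = 2), a³ = Z·M/(N_A·ρ) = 2 × 52.00 / (6.022 × 10²³ × 7.130) = 2.422 × 10^-23 cm³, so a = 2.893 × 10^-8 cm = 2.893 Å.
Atoms touch along the body diagonal, so √3·a = 4r, so r = 0.4330 × a = 1.25 Å.

1.25 Å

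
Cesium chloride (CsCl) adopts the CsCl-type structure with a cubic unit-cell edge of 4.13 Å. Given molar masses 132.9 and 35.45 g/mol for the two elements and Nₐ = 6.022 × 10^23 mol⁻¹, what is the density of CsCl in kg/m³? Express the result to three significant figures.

3970 kg/m³

The CsCl-type structure contains Z = 1 formula unit per cell; M(CsCl) = 132.9 + 35.45 = 168.35 g/mol.
a³ = (4.130 × 10^-8 cm)³ = 7.044 × 10^-23 cm³.
ρ = 1 × 168.35 / (6.022 × 10²³ × 7.044 × 10^-23) = 3.968 g/cm³ = 3970 kg/m³.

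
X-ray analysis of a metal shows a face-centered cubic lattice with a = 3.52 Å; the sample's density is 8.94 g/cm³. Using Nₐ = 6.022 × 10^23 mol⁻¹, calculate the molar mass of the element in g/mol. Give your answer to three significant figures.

58.7 g/mol

An FCC cell has Z = 4 atoms; a = 3.520 × 10^-8 cm.
M = ρ·N_A·a³/Z = 8.94 × 6.022 × 10²³ × 4.361 × 10^-23 / 4 = 58.7 g/mol.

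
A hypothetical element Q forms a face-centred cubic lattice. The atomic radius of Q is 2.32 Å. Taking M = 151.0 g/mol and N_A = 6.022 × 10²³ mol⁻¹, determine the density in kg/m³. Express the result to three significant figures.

3550 kg/m³

In an FCC lattice, atoms touch along the face diagonal, so √2·a = 4r, giving a = 6.562 Å = 6.562 × 10^-8 cm.
With Z = 4, ρ = Z·M/(N_A·a³) = 4 × 151.0 / (6.022 × 10²³ × 2.826 × 10^-22) = 3.550 g/cm³ = 3550 kg/m³.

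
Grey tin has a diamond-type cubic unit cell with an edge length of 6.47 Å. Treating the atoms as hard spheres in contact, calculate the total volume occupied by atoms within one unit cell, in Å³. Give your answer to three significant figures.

92.1 Å³

In a diamond cubic lattice nearest neighbors lie along the body diagonal with √3·a = 8r, so r = 0.2165a = 1.401 Å.
V_atoms = Z × (4/3)πr³ = 8 × (4/3)π × (1.401)³ = 92.1 Å³.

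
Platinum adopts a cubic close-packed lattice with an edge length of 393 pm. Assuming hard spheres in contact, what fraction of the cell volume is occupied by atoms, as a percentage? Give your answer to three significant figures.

74.0%

In an FCC lattice atoms touch along the face diagonal, so √2·a = 4r, so r = 0.3536a = 138.9 pm.
Packing fraction = Z·(4/3)πr³ / a³ = 4 × (4/3)π × (138.9)³ / (393)³ = 0.7405 = 74.0%.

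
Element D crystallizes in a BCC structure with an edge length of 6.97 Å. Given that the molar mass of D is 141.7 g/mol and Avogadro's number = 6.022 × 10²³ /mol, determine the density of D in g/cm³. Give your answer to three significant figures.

A BCC unit cell contains Z = 2 atoms.
Cell volume: a³ = (6.97 Å)³ = (6.970 × 10^-8 cm)³ = 3.386 × 10^-22 cm³.
ρ = Z·M/(N_A·a³) = 2 × 141.7 / (6.022 × 10²³ × 3.386 × 10^-22) = 1.390 g/cm³.

1.39 g/cm³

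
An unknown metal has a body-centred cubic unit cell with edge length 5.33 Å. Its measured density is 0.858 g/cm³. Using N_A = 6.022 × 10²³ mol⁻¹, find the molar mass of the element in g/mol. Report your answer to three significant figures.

A BCC cell has Z = 2 atoms; a = 5.330 × 10^-8 cm.
M = ρ·N_A·a³/Z = 0.858 × 6.022 × 10²³ × 1.514 × 10^-22 / 2 = 39.1 g/mol.

39.1 g/mol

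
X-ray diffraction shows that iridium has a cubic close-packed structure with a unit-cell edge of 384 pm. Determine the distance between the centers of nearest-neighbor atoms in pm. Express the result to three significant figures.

272 pm

In an FCC structure, atoms touch along the face diagonal, so √2·a = 4r; the nearest-neighbor distance equals 2r = 0.7071·a.
d = 0.7071 × 384 = 272 pm.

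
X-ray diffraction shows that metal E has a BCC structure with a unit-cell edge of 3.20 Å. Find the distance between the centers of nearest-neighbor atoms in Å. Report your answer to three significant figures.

2.77 Å

In a BCC structure, atoms touch along the body diagonal, so √3·a = 4r; the nearest-neighbor distance equals 2r = 0.8660·a.
d = 0.8660 × 3.20 = 2.77 Å.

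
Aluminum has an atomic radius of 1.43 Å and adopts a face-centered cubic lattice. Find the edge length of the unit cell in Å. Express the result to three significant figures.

In an FCC lattice, atoms touch along the face diagonal, so √2·a = 4r.
a = 4r/√2 = 4 × 1.43 / 1.4142 = 4.04 Å.

4.04 Å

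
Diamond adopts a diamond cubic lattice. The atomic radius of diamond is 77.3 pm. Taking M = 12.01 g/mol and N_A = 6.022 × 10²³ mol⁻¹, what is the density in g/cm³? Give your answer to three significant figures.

In a diamond cubic lattice, nearest neighbors lie along the body diagonal with √3·a = 8r, giving a = 357.0 pm = 3.570 × 10^-8 cm.
With Z = 8, ρ = Z·M/(N_A·a³) = 8 × 12.01 / (6.022 × 10²³ × 4.551 × 10^-23) = 3.506 g/cm³.

3.51 g/cm³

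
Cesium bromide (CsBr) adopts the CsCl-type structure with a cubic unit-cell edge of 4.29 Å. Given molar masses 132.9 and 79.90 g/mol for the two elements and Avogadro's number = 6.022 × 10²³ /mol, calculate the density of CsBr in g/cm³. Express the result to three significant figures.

4.48 g/cm³

The CsCl-type structure contains Z = 1 formula unit per cell; M(CsBr) = 132.9 + 79.90 = 212.8 g/mol.
a³ = (4.290 × 10^-8 cm)³ = 7.895 × 10^-23 cm³.
ρ = 1 × 212.8 / (6.022 × 10²³ × 7.895 × 10^-23) = 4.476 g/cm³.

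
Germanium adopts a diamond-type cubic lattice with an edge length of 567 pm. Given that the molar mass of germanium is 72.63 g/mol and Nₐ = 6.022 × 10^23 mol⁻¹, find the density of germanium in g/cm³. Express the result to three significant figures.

A diamond cubic unit cell contains Z = 8 atoms.
Cell volume: a³ = (567 pm)³ = (5.670 × 10^-8 cm)³ = 1.823 × 10^-22 cm³.
ρ = Z·M/(N_A·a³) = 8 × 72.63 / (6.022 × 10²³ × 1.823 × 10^-22) = 5.293 g/cm³.

5.29 g/cm³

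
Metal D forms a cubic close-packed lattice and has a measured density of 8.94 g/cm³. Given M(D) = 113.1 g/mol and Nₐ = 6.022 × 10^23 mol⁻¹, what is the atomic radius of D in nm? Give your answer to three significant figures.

0.155 nm

For an FCC cell (Z = 4), a³ = Z·M/(N_A·ρ) = 4 × 113.1 / (6.022 × 10²³ × 8.940) = 8.403 × 10^-23 cm³, so a = 4.380 × 10^-8 cm = 0.4380 nm.
Atoms touch along the face diagonal, so √2·a = 4r, so r = 0.3536 × a = 0.155 nm.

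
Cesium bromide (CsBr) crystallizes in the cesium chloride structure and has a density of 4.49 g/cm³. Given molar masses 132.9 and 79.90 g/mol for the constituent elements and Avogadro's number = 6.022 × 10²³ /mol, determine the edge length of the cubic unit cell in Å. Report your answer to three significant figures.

M(CsBr) = 212.8 g/mol; Z = 1 formula unit per cell.
a³ = Z·M/(N_A·ρ) = 1 × 212.8 / (6.022 × 10²³ × 4.49) = 7.870 × 10^-23 cm³, so a = 4.285 × 10^-8 cm = 4.29 Å.

4.29 Å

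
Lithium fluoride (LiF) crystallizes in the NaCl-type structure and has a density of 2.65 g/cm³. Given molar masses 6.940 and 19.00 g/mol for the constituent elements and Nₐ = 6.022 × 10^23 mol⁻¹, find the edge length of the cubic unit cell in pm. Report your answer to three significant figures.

M(LiF) = 25.94 g/mol; Z = 4 formula units per cell.
a³ = Z·M/(N_A·ρ) = 4 × 25.94 / (6.022 × 10²³ × 2.65) = 6.502 × 10^-23 cm³, so a = 4.021 × 10^-8 cm = 402 pm.

402 pm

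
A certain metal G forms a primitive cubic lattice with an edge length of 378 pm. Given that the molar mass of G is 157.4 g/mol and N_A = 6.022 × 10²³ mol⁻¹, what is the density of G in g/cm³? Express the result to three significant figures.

4.84 g/cm³

A simple cubic unit cell contains Z = 1 atom.
Cell volume: a³ = (378 pm)³ = (3.780 × 10^-8 cm)³ = 5.401 × 10^-23 cm³.
ρ = Z·M/(N_A·a³) = 1 × 157.4 / (6.022 × 10²³ × 5.401 × 10^-23) = 4.839 g/cm³.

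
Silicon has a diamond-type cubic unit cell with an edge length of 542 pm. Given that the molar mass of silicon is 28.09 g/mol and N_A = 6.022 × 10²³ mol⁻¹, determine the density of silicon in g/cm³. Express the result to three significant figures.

A diamond cubic unit cell contains Z = 8 atoms.
Cell volume: a³ = (542 pm)³ = (5.420 × 10^-8 cm)³ = 1.592 × 10^-22 cm³.
ρ = Z·M/(N_A·a³) = 8 × 28.09 / (6.022 × 10²³ × 1.592 × 10^-22) = 2.344 g/cm³.

2.34 g/cm³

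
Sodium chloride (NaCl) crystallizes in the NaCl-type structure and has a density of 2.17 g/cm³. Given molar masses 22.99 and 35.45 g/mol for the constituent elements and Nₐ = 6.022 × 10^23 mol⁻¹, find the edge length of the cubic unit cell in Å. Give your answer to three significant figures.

M(NaCl) = 58.44 g/mol; Z = 4 formula units per cell.
a³ = Z·M/(N_A·ρ) = 4 × 58.44 / (6.022 × 10²³ × 2.17) = 1.789 × 10^-22 cm³, so a = 5.635 × 10^-8 cm = 5.63 Å.

5.63 Å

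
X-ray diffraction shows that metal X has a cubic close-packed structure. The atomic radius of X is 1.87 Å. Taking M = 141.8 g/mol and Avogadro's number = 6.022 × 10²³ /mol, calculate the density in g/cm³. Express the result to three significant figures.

6.37 g/cm³

In an FCC lattice, atoms touch along the face diagonal, so √2·a = 4r, giving a = 5.289 Å = 5.289 × 10^-8 cm.
With Z = 4, ρ = Z·M/(N_A·a³) = 4 × 141.8 / (6.022 × 10²³ × 1.480 × 10^-22) = 6.366 g/cm³.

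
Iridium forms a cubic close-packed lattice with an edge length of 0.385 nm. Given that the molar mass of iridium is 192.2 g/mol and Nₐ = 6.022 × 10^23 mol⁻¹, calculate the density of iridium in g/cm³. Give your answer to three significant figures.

An FCC unit cell contains Z = 4 atoms.
Cell volume: a³ = (0.385 nm)³ = (3.850 × 10^-8 cm)³ = 5.707 × 10^-23 cm³.
ρ = Z·M/(N_A·a³) = 4 × 192.2 / (6.022 × 10²³ × 5.707 × 10^-23) = 22.37 g/cm³.

22.4 g/cm³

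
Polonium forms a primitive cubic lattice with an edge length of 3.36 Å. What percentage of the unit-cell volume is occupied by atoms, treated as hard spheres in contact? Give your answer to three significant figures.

In a simple cubic lattice atoms touch along the cell edge, so a = 2r, so r = 0.5000a = 1.680 Å.
Packing fraction = Z·(4/3)πr³ / a³ = 1 × (4/3)π × (1.680)³ / (3.36)³ = 0.5236 = 52.4%.

52.4%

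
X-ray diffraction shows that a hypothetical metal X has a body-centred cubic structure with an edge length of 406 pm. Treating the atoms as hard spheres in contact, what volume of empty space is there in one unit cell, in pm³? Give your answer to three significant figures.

2.14 × 10^7 pm³

In a BCC lattice atoms touch along the body diagonal, so √3·a = 4r, so r = 0.4330a = 175.8 pm.
V_cell = a³ = 6.692 × 10^7 pm³; V_atoms = 2 × (4/3)πr³ = 4.552 × 10^7 pm³.
Empty space = 6.692 × 10^7 − 4.552 × 10^7 = 2.14 × 10^7 pm³.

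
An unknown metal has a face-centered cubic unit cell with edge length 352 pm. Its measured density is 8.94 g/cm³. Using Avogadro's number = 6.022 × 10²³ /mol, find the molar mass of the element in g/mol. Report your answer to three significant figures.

58.7 g/mol

An FCC cell has Z = 4 atoms; a = 3.520 × 10^-8 cm.
M = ρ·N_A·a³/Z = 8.94 × 6.022 × 10²³ × 4.361 × 10^-23 / 4 = 58.7 g/mol.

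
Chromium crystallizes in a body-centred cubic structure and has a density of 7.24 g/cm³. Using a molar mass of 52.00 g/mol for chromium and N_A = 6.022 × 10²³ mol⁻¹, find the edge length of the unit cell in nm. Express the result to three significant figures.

0.288 nm

With Z = 2 atoms per BCC cell, a³ = Z·M/(N_A·ρ) = 2 × 52.00 / (6.022 × 10²³ × 7.240 g/cm³) = 2.385 × 10^-23 cm³.
a = (2.385 × 10^-23)^(1/3) = 2.879 × 10^-8 cm = 0.288 nm.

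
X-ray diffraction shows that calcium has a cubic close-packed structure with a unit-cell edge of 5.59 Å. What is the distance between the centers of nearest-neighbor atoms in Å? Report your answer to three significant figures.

In an FCC structure, atoms touch along the face diagonal, so √2·a = 4r; the nearest-neighbor distance equals 2r = 0.7071·a.
d = 0.7071 × 5.59 = 3.95 Å.

3.95 Å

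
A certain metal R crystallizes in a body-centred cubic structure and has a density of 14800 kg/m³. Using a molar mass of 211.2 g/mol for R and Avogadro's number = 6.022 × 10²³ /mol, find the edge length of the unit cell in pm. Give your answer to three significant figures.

362 pm

With Z = 2 atoms per BCC cell, a³ = Z·M/(N_A·ρ) = 2 × 211.2 / (6.022 × 10²³ × 14.80 g/cm³) = 4.739 × 10^-23 cm³.
a = (4.739 × 10^-23)^(1/3) = 3.619 × 10^-8 cm = 362 pm.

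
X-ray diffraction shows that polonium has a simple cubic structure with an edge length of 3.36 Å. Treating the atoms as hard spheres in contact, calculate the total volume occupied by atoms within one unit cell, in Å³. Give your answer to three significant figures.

In a simple cubic lattice atoms touch along the cell edge, so a = 2r, so r = 0.5000a = 1.680 Å.
V_atoms = Z × (4/3)πr³ = 1 × (4/3)π × (1.680)³ = 19.9 Å³.

19.9 Å³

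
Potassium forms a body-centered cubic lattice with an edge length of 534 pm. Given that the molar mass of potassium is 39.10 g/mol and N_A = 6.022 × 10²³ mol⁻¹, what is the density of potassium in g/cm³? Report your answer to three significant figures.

A BCC unit cell contains Z = 2 atoms.
Cell volume: a³ = (534 pm)³ = (5.340 × 10^-8 cm)³ = 1.523 × 10^-22 cm³.
ρ = Z·M/(N_A·a³) = 2 × 39.10 / (6.022 × 10²³ × 1.523 × 10^-22) = 0.8528 g/cm³.

0.853 g/cm³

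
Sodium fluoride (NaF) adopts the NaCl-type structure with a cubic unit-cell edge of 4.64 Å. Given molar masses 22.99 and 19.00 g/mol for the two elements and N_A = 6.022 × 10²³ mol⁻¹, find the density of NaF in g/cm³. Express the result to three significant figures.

The NaCl-type structure contains Z = 4 formula units per cell; M(NaF) = 22.99 + 19.00 = 41.99 g/mol.
a³ = (4.640 × 10^-8 cm)³ = 9.990 × 10^-23 cm³.
ρ = 4 × 41.99 / (6.022 × 10²³ × 9.990 × 10^-23) = 2.792 g/cm³.

2.79 g/cm³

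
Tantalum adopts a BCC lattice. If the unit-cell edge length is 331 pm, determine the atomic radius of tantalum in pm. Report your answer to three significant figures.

143 pm

In a BCC lattice, atoms touch along the body diagonal, so √3·a = 4r.
r = √3·a/4 = 1.7321 × 331 / 4 = 143 pm.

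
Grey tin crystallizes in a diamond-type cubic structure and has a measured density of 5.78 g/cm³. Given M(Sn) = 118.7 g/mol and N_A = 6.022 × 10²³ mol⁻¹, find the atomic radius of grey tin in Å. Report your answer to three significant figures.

1.40 Å

For a diamond cubic cell (Z = 8), a³ = Z·M/(N_A·ρ) = 8 × 118.7 / (6.022 × 10²³ × 5.780) = 2.728 × 10^-22 cm³, so a = 6.486 × 10^-8 cm = 6.486 Å.
Nearest neighbors lie along the body diagonal with √3·a = 8r, so r = 0.2165 × a = 1.40 Å.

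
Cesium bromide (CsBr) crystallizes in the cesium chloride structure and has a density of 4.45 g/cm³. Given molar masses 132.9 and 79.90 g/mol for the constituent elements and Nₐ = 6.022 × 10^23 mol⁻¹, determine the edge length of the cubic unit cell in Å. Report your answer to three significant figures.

M(CsBr) = 212.8 g/mol; Z = 1 formula unit per cell.
a³ = Z·M/(N_A·ρ) = 1 × 212.8 / (6.022 × 10²³ × 4.45) = 7.941 × 10^-23 cm³, so a = 4.298 × 10^-8 cm = 4.30 Å.

4.30 Å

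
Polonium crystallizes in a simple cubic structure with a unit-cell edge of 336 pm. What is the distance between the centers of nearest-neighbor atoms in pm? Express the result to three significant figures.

336 pm

In a simple cubic structure, atoms touch along the cell edge, so a = 2r; the nearest-neighbor distance equals 2r = 1.000·a.
d = 1.000 × 336 = 336 pm.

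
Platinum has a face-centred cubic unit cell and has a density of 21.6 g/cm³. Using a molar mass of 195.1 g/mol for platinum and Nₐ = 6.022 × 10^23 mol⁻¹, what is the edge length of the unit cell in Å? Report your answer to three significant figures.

3.91 Å

With Z = 4 atoms per FCC cell, a³ = Z·M/(N_A·ρ) = 4 × 195.1 / (6.022 × 10²³ × 21.60 g/cm³) = 6.000 × 10^-23 cm³.
a = (6.000 × 10^-23)^(1/3) = 3.915 × 10^-8 cm = 3.91 Å.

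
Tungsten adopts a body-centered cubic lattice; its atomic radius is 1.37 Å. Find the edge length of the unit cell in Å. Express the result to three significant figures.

In a BCC lattice, atoms touch along the body diagonal, so √3·a = 4r.
a = 4r/√3 = 4 × 1.37 / 1.7321 = 3.16 Å.

3.16 Å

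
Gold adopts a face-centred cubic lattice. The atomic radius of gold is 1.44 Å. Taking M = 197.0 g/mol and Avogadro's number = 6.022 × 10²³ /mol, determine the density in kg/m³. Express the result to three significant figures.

19400 kg/m³

In an FCC lattice, atoms touch along the face diagonal, so √2·a = 4r, giving a = 4.073 Å = 4.073 × 10^-8 cm.
With Z = 4, ρ = Z·M/(N_A·a³) = 4 × 197.0 / (6.022 × 10²³ × 6.757 × 10^-23) = 19.37 g/cm³ = 19400 kg/m³.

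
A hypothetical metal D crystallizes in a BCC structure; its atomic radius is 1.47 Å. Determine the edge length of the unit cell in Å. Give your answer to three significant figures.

In a BCC lattice, atoms touch along the body diagonal, so √3·a = 4r.
a = 4r/√3 = 4 × 1.47 / 1.7321 = 3.39 Å.

3.39 Å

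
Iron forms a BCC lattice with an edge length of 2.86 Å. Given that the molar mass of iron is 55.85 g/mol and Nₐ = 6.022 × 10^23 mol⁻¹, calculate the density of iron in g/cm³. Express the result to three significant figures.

7.93 g/cm³

A BCC unit cell contains Z = 2 atoms.
Cell volume: a³ = (2.86 Å)³ = (2.860 × 10^-8 cm)³ = 2.339 × 10^-23 cm³.
ρ = Z·M/(N_A·a³) = 2 × 55.85 / (6.022 × 10²³ × 2.339 × 10^-23) = 7.929 g/cm³.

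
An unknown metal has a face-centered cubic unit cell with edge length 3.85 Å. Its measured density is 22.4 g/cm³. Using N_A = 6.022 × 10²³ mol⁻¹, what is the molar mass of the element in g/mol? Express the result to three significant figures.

192 g/mol

An FCC cell has Z = 4 atoms; a = 3.850 × 10^-8 cm.
M = ρ·N_A·a³/Z = 22.4 × 6.022 × 10²³ × 5.707 × 10^-23 / 4 = 192 g/mol.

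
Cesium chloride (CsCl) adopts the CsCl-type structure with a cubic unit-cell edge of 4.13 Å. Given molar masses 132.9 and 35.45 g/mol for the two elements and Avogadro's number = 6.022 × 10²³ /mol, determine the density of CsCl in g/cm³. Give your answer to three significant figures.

3.97 g/cm³

The CsCl-type structure contains Z = 1 formula unit per cell; M(CsCl) = 132.9 + 35.45 = 168.35 g/mol.
a³ = (4.130 × 10^-8 cm)³ = 7.044 × 10^-23 cm³.
ρ = 1 × 168.35 / (6.022 × 10²³ × 7.044 × 10^-23) = 3.968 g/cm³.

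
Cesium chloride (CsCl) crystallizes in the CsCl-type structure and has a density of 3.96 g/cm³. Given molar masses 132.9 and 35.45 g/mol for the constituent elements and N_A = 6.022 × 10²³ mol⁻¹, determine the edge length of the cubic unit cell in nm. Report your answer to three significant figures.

0.413 nm

M(CsCl) = 168.35 g/mol; Z = 1 formula unit per cell.
a³ = Z·M/(N_A·ρ) = 1 × 168.35 / (6.022 × 10²³ × 3.96) = 7.060 × 10^-23 cm³, so a = 4.133 × 10^-8 cm = 0.413 nm.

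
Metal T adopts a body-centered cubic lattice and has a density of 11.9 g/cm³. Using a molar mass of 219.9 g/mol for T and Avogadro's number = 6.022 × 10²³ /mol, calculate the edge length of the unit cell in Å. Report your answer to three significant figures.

3.94 Å

With Z = 2 atoms per BCC cell, a³ = Z·M/(N_A·ρ) = 2 × 219.9 / (6.022 × 10²³ × 11.90 g/cm³) = 6.137 × 10^-23 cm³.
a = (6.137 × 10^-23)^(1/3) = 3.944 × 10^-8 cm = 3.94 Å.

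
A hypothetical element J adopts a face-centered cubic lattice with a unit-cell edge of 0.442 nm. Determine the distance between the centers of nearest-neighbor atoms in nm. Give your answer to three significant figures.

0.313 nm

In an FCC structure, atoms touch along the face diagonal, so √2·a = 4r; the nearest-neighbor distance equals 2r = 0.7071·a.
d = 0.7071 × 0.442 = 0.313 nm.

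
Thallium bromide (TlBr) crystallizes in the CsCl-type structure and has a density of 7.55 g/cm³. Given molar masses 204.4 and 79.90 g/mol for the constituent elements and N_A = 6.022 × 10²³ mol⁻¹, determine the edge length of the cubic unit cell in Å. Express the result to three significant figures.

3.97 Å

M(TlBr) = 284.3 g/mol; Z = 1 formula unit per cell.
a³ = Z·M/(N_A·ρ) = 1 × 284.3 / (6.022 × 10²³ × 7.55) = 6.253 × 10^-23 cm³, so a = 3.969 × 10^-8 cm = 3.97 Å.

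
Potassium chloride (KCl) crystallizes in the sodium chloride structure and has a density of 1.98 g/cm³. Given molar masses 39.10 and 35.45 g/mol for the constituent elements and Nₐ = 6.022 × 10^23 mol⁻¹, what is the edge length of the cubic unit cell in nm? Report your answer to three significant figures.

M(KCl) = 74.55 g/mol; Z = 4 formula units per cell.
a³ = Z·M/(N_A·ρ) = 4 × 74.55 / (6.022 × 10²³ × 1.98) = 2.501 × 10^-22 cm³, so a = 6.300 × 10^-8 cm = 0.630 nm.

0.630 nm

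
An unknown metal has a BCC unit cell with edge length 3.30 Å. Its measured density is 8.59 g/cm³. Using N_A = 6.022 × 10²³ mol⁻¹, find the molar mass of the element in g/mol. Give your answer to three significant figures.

92.9 g/mol

A BCC cell has Z = 2 atoms; a = 3.300 × 10^-8 cm.
M = ρ·N_A·a³/Z = 8.59 × 6.022 × 10²³ × 3.594 × 10^-23 / 2 = 92.9 g/mol.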